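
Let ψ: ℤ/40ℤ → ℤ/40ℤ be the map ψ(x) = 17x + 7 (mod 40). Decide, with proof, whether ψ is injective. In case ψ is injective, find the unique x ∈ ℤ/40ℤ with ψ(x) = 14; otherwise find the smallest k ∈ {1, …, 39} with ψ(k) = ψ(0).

Recall: ψ is injective if ψ(a) = ψ(b) implies a = b.
If ψ(a) = ψ(b), then 17a ≡ 17b (mod 40). Because gcd(17, 40) = 1, we may cancel 17 to get a ≡ b (mod 40).
Hence ψ is injective.
We now compute 17⁻¹ mod 40 explicitly. Euclid's algorithm: 40 = 2·17 + 6, 17 = 2·6 + 5, 6 = 1·5 + 1; back-substituting gives 1 = 33·17 − 14·40, so 17⁻¹ ≡ 33 (mod 40).
Since ψ is injective, we compute ψ⁻¹(14): solve 17x + 7 ≡ 14 (mod 40), i.e. 17x ≡ 7 (mod 40).
Multiplying by 17⁻¹ = 33 gives x ≡ 33·7 = 231 = 5·40 + 31 ≡ 31 (mod 40).
Check: ψ(31) = 17·31 + 7 = 534 = 13·40 + 14 ≡ 14 (mod 40).

31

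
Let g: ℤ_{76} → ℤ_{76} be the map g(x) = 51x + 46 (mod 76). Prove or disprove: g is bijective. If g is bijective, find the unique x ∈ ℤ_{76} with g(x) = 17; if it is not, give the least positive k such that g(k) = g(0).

If g(x_1) = g(x_2), then 51x_1 ≡ 51x_2 (mod 76). Because gcd(51, 76) = 1, we may cancel 51 to get x_1 ≡ x_2 (mod 76).
We now compute 51⁻¹ mod 76 explicitly. Euclid's algorithm: 76 = 1·51 + 25, 51 = 2·25 + 1; back-substituting gives 1 = 3·51 − 2·76, so 51⁻¹ ≡ 3 (mod 76).
Then y ↦ 3(y − 46) is a two-sided inverse to g, so every y ∈ ℤ_{76} has a preimage.
Thus g is bijective.
Since g is bijective, we find g⁻¹(17): we need 51x ≡ 17 − 46 ≡ 47 (mod 76). Using 51⁻¹ = 3: x ≡ 3·47 = 141 = 1·76 + 65, so x = 65.
Check: g(65) = 51·65 + 46 = 3361 = 44·76 + 17 ≡ 17 (mod 76).

65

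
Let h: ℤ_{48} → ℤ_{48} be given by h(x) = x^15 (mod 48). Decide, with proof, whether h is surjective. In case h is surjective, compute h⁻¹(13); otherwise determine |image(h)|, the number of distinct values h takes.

h(0) = 0^15 = 0.
h(6): Repeated squaring mod 48: 6^1 ≡ 6, 6^2 ≡ 6² = 36, 6^4 ≡ 36² = 1296 ≡ 0, 6^8 ≡ 0² = 0. Since 15 = 8 + 4 + 2 + 1, 6^15 ≡ 0·0·36·6: 0·0 = 0, then 0·36 = 0, then 0·6 = 0. So 6^15 ≡ 0 (mod 48).
So h(0) = h(6) = 0 while 0 ≠ 6, so h is not injective.
A non-injective map from the 48-element set ℤ_{48} to itself takes at most 47 distinct values, so it cannot be surjective. Hence h is not surjective.
Since h is not surjective, we determine |image(h)|. Computing x^15 mod 48 for each x (by repeated squaring, reducing mod 48 at every step), the values h(0), h(1), …, h(47) are: 0, 1, 32, 27, 16, 29, 0, 7, 32, 9, 16, 35, 0, 37, 32, 15, 16, 17, 0, 43, 32, 45, 16, 23, 0, 25, 32, 3, 16, 5, 0, 31, 32, 33, 16, 11, 0, 13, 32, 39, 16, 41, 0, 19, 32, 21, 16, 47.
The distinct values are {0, 1, 3, 5, 7, 9, 11, 13, 15, 16, 17, 19, 21, 23, 25, 27, 29, 31, 32, 33, 35, 37, 39, 41, 43, 45, 47}; there are 27 of them.

27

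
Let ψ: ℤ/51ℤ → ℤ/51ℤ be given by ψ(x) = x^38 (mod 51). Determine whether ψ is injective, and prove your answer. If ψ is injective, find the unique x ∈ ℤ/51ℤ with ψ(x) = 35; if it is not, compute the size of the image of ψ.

ψ(7): Repeated squaring mod 51: 7^1 ≡ 7, 7^2 ≡ 7² = 49, 7^4 ≡ 49² = 2401 ≡ 4, 7^8 ≡ 4² = 16, 7^16 ≡ 16² = 256 ≡ 1, 7^32 ≡ 1² = 1. Since 38 = 32 + 4 + 2, 7^38 ≡ 1·4·49: 1·4 = 4, then 4·49 = 196 ≡ 43. So 7^38 ≡ 43 (mod 51).
ψ(10): Repeated squaring mod 51: 10^1 ≡ 10, 10^2 ≡ 10² = 100 ≡ 49, 10^4 ≡ 49² = 2401 ≡ 4, 10^8 ≡ 4² = 16, 10^16 ≡ 16² = 256 ≡ 1, 10^32 ≡ 1² = 1. Since 38 = 32 + 4 + 2, 10^38 ≡ 1·4·49: 1·4 = 4, then 4·49 = 196 ≡ 43. So 10^38 ≡ 43 (mod 51).
So ψ(7) = ψ(10) = 43 while 7 ≠ 10, hence ψ is not injective.
Since ψ is not injective, we determine |image(ψ)|. Computing x^38 mod 51 for each x (by repeated squaring, reducing mod 51 at every step), the values ψ(0), ψ(1), …, ψ(50) are: 0, 1, 13, 15, 16, 19, 42, 43, 4, 21, 43, 25, 36, 16, 49, 30, 1, 34, 18, 13, 49, 33, 19, 25, 9, 4, 4, 9, 25, 19, 33, 49, 13, 18, 34, 1, 30, 49, 16, 36, 25, 43, 21, 4, 43, 42, 19, 16, 15, 13, 1.
The distinct values are {0, 1, 4, 9, 13, 15, 16, 18, 19, 21, 25, 30, 33, 34, 36, 42, 43, 49}; there are 18 of them.

18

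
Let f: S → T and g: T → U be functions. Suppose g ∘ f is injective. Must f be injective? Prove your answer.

injective

Suppose f(a) = f(b). Applying g: (g ∘ f)(a) = (g ∘ f)(b). Since g ∘ f is injective, a = b. Therefore f is injective.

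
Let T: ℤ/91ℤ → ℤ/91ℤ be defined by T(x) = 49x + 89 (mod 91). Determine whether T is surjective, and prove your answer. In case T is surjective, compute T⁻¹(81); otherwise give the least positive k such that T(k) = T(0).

Since gcd(49, 91) = 7, we have 49x ≡ 0 (mod 7) for all x, so T(x) ≡ 5 (mod 7).
But 0 ≢ 5 (mod 7), so 0 ∈ ℤ/91ℤ has no preimage. Therefore T is not surjective.
Since T is not surjective, we find the least positive k with T(k) = T(0): this means 49k ≡ 0 (mod 91), i.e. 91 ∣ 49k. Since gcd(49, 91) = 7, dividing through by 7 this holds exactly when 13 ∣ 7k, and as gcd(7, 13) = 1, exactly when 13 ∣ k.
The smallest positive such k is 13.

13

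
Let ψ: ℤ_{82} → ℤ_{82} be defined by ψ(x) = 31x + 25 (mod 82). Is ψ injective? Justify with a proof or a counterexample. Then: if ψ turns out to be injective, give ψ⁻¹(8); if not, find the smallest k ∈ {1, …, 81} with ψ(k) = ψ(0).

55

If ψ(s) = ψ(t), then 31s ≡ 31t (mod 82). Because gcd(31, 82) = 1, we may cancel 31 to get s ≡ t (mod 82).
Thus ψ is injective.
We now compute 31⁻¹ mod 82 explicitly. Euclid's algorithm: 82 = 2·31 + 20, 31 = 1·20 + 11, 20 = 1·11 + 9, 11 = 1·9 + 2, 9 = 4·2 + 1; back-substituting gives 1 = 45·31 − 17·82, so 31⁻¹ ≡ 45 (mod 82).
Since ψ is injective, we find ψ⁻¹(8): we need 31x ≡ 8 − 25 ≡ 65 (mod 82). Using 31⁻¹ = 45: x ≡ 45·65 = 2925 = 35·82 + 55, so x = 55.
Check: ψ(55) = 31·55 + 25 = 1730 = 21·82 + 8 ≡ 8 (mod 82).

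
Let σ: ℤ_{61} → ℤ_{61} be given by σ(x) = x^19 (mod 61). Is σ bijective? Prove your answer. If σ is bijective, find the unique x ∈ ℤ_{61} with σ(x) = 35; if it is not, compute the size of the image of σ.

Since 61 is prime, the nonzero elements of ℤ_{61} form a cyclic group of order 60.
As gcd(19, 60) = 1, raising to the 19th power is a bijection on this group: if a^19 ≡ b^19 then (ab^{−1})^19 = 1, and the only element of order dividing gcd(19, 60) = 1 is 1, so a = b.
With σ(0) = 0 this makes σ injective on all of ℤ_{61}, hence bijective (finite equal-size domain and codomain). In particular σ is bijective.
Since σ is bijective, we find the preimage of 35. The inverse of x ↦ x^19 on (ℤ_{61})^× is x ↦ x^19, because 19·19 = 361 = 6·60 + 1 ≡ 1 (mod 60) and x^{60} = 1 for x ≠ 0 (Fermat). So σ⁻¹(35) = 35^19 mod 61.
Repeated squaring mod 61: 35^1 ≡ 35, 35^2 ≡ 35² = 1225 ≡ 5, 35^4 ≡ 5² = 25, 35^8 ≡ 25² = 625 ≡ 15, 35^16 ≡ 15² = 225 ≡ 42. Since 19 = 16 + 2 + 1, 35^19 ≡ 42·5·35: 42·5 = 210 ≡ 27, then 27·35 = 945 ≡ 30. So 35^19 ≡ 30 (mod 61).
Hence σ⁻¹(35) = 30.

30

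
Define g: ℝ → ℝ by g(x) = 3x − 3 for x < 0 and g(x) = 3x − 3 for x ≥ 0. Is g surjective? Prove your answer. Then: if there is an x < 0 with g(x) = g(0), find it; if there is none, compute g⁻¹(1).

Both pieces are strictly increasing (slopes 3 and 3), so each is injective on its own interval.
The left piece maps (−∞, 0) onto (−∞, −3); the right piece maps [0, ∞) onto [−3, ∞).
These images together cover ℝ, so g is surjective.
Because the two images are disjoint, no x < 0 has g(x) = g(0), so we compute g⁻¹(1): 1 lies in [−3, ∞), so solve 3x − 3 = 1: x = (1 + 3)/3 = 4/3.

4/3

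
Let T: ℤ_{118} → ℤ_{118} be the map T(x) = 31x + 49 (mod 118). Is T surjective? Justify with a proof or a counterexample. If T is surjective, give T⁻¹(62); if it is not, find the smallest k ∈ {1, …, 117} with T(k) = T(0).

107

Since gcd(31, 118) = 1, 31 is invertible modulo 118. Euclid's algorithm: 118 = 3·31 + 25, 31 = 1·25 + 6, 25 = 4·6 + 1; back-substituting gives 1 = 99·31 − 26·118, so 31⁻¹ ≡ 99 (mod 118).
Then y ↦ 99(y − 49) is a two-sided inverse to T, so every y ∈ ℤ_{118} has a preimage.
Thus T is surjective.
Since T is surjective, we find T⁻¹(62): we need 31x ≡ 62 − 49 ≡ 13 (mod 118). Using 31⁻¹ = 99: x ≡ 99·13 = 1287 = 10·118 + 107, so x = 107.
Check: T(107) = 31·107 + 49 = 3366 = 28·118 + 62 ≡ 62 (mod 118).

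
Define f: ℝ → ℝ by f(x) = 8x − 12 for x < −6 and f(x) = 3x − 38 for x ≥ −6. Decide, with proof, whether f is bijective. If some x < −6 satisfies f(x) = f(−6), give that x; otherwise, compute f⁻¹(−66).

-27/4

Both pieces are strictly increasing (slopes 8 and 3), so each is injective on its own interval.
The left piece maps (−∞, −6) onto (−∞, −60); the right piece maps [−6, ∞) onto [−56, ∞).
The images leave a gap (−60 has no preimage), so f is not surjective, hence not bijective.
Because the two images are disjoint, no x < −6 has f(x) = f(−6), so we compute f⁻¹(−66): −66 lies in (−∞, −60), so solve 8x − 12 = −66: x = (−66 + 12)/8 = −27/4.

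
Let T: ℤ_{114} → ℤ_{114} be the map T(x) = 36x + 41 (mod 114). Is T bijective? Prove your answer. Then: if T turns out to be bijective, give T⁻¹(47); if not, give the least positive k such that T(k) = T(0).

19

We have gcd(36, 114) = 6 > 1. Taking a = 0 and b = 19: T(0) = 41 and T(19) = 36·19 + 41 = 725 ≡ 41 (mod 114).
So T(0) = T(19) while 0 ≠ 19, thus T is not injective, hence not bijective.
Since T is not bijective, we find the least positive k with T(k) = T(0): this means 36k ≡ 0 (mod 114), i.e. 114 ∣ 36k. Since gcd(36, 114) = 6, dividing through by 6 this holds exactly when 19 ∣ 6k, and as gcd(6, 19) = 1, exactly when 19 ∣ k.
The smallest positive such k is 19.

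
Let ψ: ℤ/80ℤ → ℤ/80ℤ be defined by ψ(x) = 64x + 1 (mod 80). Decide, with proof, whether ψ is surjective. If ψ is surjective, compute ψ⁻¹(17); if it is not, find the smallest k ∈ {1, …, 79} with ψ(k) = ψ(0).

5

Since gcd(64, 80) = 16, we have 64x ≡ 0 (mod 16) for all x, so ψ(x) ≡ 1 (mod 16).
But 0 ≢ 1 (mod 16), so 0 ∈ ℤ/80ℤ has no preimage. So ψ is not surjective.
Since ψ is not surjective, we find the least positive k with ψ(k) = ψ(0): this means 64k ≡ 0 (mod 80), i.e. 80 ∣ 64k. Since gcd(64, 80) = 16, dividing through by 16 this holds exactly when 5 ∣ 4k, and as gcd(4, 5) = 1, exactly when 5 ∣ k.
The smallest positive such k is 5.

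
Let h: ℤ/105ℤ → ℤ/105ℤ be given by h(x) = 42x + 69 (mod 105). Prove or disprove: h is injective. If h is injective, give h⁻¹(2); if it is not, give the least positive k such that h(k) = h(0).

We have gcd(42, 105) = 21 > 1. Taking a = 0 and b = 5: h(0) = 69 and h(5) = 42·5 + 69 = 279 ≡ 69 (mod 105).
So h(0) = h(5) while 0 ≠ 5, so h is not injective.
Since h is not injective, we find the least positive k with h(k) = h(0): this means 42k ≡ 0 (mod 105), i.e. 105 ∣ 42k. Since gcd(42, 105) = 21, dividing through by 21 this holds exactly when 5 ∣ 2k, and as gcd(2, 5) = 1, exactly when 5 ∣ k.
The smallest positive such k is 5.

5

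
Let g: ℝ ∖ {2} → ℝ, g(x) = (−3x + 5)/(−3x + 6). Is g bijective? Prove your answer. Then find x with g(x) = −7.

If g(x) = 1, cross-multiplying gives −3(−3x + 5) = −3(−3x + 6), which simplifies to −15 = −18 — false.  So 1 has no preimage and g is not surjective.
Hence g is not bijective.
Solving g(x) = −7: cross-multiplying gives −3x + 5 = −7(−3x + 6), which rearranges to −24x = −47, so x = 47/24.

47/24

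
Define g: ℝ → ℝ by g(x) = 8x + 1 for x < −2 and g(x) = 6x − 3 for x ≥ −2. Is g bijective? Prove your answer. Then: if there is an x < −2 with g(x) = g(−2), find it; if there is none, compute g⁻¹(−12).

-3/2

Both pieces are strictly increasing (slopes 8 and 6), so each is injective on its own interval.
The left piece maps (−∞, −2) onto (−∞, −15); the right piece maps [−2, ∞) onto [−15, ∞).
Since −15 = −15, the images partition ℝ: g is injective and surjective, hence bijective.
Because the two images are disjoint, no x < −2 has g(x) = g(−2), so we compute g⁻¹(−12): −12 lies in [−15, ∞), so solve 6x − 3 = −12: x = (−12 + 3)/6 = −3/2.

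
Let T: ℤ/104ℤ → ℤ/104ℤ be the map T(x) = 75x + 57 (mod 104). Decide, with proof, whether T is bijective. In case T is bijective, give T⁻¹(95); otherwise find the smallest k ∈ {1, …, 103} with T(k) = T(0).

74

If T(u) = T(v), then 75u ≡ 75v (mod 104). Because gcd(75, 104) = 1, we may cancel 75 to get u ≡ v (mod 104).
We now compute 75⁻¹ mod 104 explicitly. Euclid's algorithm: 104 = 1·75 + 29, 75 = 2·29 + 17, 29 = 1·17 + 12, 17 = 1·12 + 5, 12 = 2·5 + 2, 5 = 2·2 + 1; back-substituting gives 1 = 43·75 − 31·104, so 75⁻¹ ≡ 43 (mod 104).
For any y ∈ ℤ/104ℤ, x = 43(y − 57) mod 104 satisfies T(x) = 75·43(y − 57) + 57 ≡ y (since 75·43 ≡ 1 mod 104). So every y has a preimage.
Therefore T is bijective.
Since T is bijective, we compute T⁻¹(95): solve 75x + 57 ≡ 95 (mod 104), i.e. 75x ≡ 38 (mod 104).
Multiplying by 75⁻¹ = 43 gives x ≡ 43·38 = 1634 = 15·104 + 74 ≡ 74 (mod 104).
Check: T(74) = 75·74 + 57 = 5607 = 53·104 + 95 ≡ 95 (mod 104).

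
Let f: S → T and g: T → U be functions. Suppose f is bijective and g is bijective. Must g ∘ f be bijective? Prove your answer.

Injectivity: if g(f(s)) = g(f(t)) then f(s) = f(t) (g injective) so s = t (f injective).
Surjectivity: for c ∈ U pick b with g(b) = c, then a with f(a) = b; then (g ∘ f)(a) = c.
Therefore g ∘ f is bijective.

bijective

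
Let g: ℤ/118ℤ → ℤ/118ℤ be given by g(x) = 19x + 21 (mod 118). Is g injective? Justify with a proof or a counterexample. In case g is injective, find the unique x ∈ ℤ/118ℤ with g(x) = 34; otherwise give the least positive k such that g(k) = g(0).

69

If g(u) = g(v), then 19u ≡ 19v (mod 118). Because gcd(19, 118) = 1, we may cancel 19 to get u ≡ v (mod 118).
Hence g is injective.
We now compute 19⁻¹ mod 118 explicitly. Euclid's algorithm: 118 = 6·19 + 4, 19 = 4·4 + 3, 4 = 1·3 + 1; back-substituting gives 1 = 87·19 − 14·118, so 19⁻¹ ≡ 87 (mod 118).
Since g is injective, we find g⁻¹(34): we need 19x ≡ 34 − 21 ≡ 13 (mod 118). Using 19⁻¹ = 87: x ≡ 87·13 = 1131 = 9·118 + 69, so x = 69.
Check: g(69) = 19·69 + 21 = 1332 = 11·118 + 34 ≡ 34 (mod 118).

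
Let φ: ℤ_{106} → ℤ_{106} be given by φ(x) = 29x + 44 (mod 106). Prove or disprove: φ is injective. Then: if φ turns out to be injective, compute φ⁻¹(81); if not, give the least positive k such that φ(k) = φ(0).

Recall that φ is injective if φ(s) = φ(t) implies s = t.
Suppose φ(s) = φ(t) in ℤ_{106}. Then 29s + 44 ≡ 29t + 44 (mod 106), therefore 29(s − t) ≡ 0 (mod 106).
Since gcd(29, 106) = 1, 29 is invertible modulo 106, thus s − t ≡ 0 (mod 106), i.e. s = t.
Thus φ is injective.
We now compute 29⁻¹ mod 106 explicitly. Euclid's algorithm: 106 = 3·29 + 19, 29 = 1·19 + 10, 19 = 1·10 + 9, 10 = 1·9 + 1; back-substituting gives 1 = 11·29 − 3·106, so 29⁻¹ ≡ 11 (mod 106).
Since φ is injective, we compute φ⁻¹(81): solve 29x + 44 ≡ 81 (mod 106), i.e. 29x ≡ 37 (mod 106).
Multiplying by 29⁻¹ = 11 gives x ≡ 11·37 = 407 = 3·106 + 89 ≡ 89 (mod 106).
Check: φ(89) = 29·89 + 44 = 2625 = 24·106 + 81 ≡ 81 (mod 106).

89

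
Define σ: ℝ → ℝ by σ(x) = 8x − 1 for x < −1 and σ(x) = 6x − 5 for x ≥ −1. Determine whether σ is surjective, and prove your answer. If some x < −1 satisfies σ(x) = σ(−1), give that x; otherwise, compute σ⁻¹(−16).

-5/4

Both pieces are strictly increasing (slopes 8 and 6), so each is injective on its own interval.
The left piece maps (−∞, −1) onto (−∞, −9); the right piece maps [−1, ∞) onto [−11, ∞).
The union (−∞, −9) ∪ [−11, ∞) covers ℝ, so σ is surjective.
For the follow-up: the images overlap, so an x < −1 with σ(x) = σ(−1) exists. σ(−1) = −11; solving 8x − 1 = −11 for x < −1 gives x = (−11 + 1)/8 = −5/4.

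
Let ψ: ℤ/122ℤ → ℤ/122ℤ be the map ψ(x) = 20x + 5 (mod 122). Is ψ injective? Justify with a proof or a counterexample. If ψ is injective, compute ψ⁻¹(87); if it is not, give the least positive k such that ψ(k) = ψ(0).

61

We have gcd(20, 122) = 2 > 1. Taking s = 0 and t = 61: ψ(0) = 5 and ψ(61) = 20·61 + 5 = 1225 ≡ 5 (mod 122).
So ψ(0) = ψ(61) while 0 ≠ 61, so ψ is not injective.
Since ψ is not injective, we find the least positive k with ψ(k) = ψ(0): this means 20k ≡ 0 (mod 122), i.e. 122 ∣ 20k. Since gcd(20, 122) = 2, dividing through by 2 this holds exactly when 61 ∣ 10k, and as gcd(10, 61) = 1, exactly when 61 ∣ k.
The smallest positive such k is 61.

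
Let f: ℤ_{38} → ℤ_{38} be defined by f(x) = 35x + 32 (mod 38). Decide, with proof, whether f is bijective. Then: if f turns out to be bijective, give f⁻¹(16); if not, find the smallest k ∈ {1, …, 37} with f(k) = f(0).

18

Recall: injectivity means: for all u, v in the domain, f(u) = f(v) implies u = v.
If f(u) = f(v), then 35u ≡ 35v (mod 38). Because gcd(35, 38) = 1, we may cancel 35 to get u ≡ v (mod 38).
We now compute 35⁻¹ mod 38 explicitly. Euclid's algorithm: 38 = 1·35 + 3, 35 = 11·3 + 2, 3 = 1·2 + 1; back-substituting gives 1 = 25·35 − 23·38, so 35⁻¹ ≡ 25 (mod 38).
Then y ↦ 25(y − 32) is a two-sided inverse to f, so every y ∈ ℤ_{38} has a preimage.
Hence f is bijective.
Since f is bijective, we find f⁻¹(16): we need 35x ≡ 16 − 32 ≡ 22 (mod 38). Using 35⁻¹ = 25: x ≡ 25·22 = 550 = 14·38 + 18, so x = 18.
Check: f(18) = 35·18 + 32 = 662 = 17·38 + 16 ≡ 16 (mod 38).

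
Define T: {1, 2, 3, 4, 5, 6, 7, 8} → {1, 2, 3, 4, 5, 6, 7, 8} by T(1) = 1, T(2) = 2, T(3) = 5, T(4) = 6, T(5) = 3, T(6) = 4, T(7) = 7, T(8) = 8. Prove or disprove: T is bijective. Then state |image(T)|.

The values 1, 2, 5, 6, 3, 4, 7, 8 are a permutation of {1, 2, 3, 4, 5, 6, 7, 8}: each element appears exactly once.
So T is injective and surjective, hence bijective.
The image of T is {1, 2, 3, 4, 5, 6, 7, 8}, which has 8 elements.

8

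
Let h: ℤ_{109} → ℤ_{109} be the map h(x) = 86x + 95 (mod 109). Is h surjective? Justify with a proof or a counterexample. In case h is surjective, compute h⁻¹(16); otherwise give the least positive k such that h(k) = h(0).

84

Since gcd(86, 109) = 1, 86 is invertible modulo 109. Euclid's algorithm: 109 = 1·86 + 23, 86 = 3·23 + 17, 23 = 1·17 + 6, 17 = 2·6 + 5, 6 = 1·5 + 1; back-substituting gives 1 = 90·86 − 71·109, so 86⁻¹ ≡ 90 (mod 109).
Then y ↦ 90(y − 95) is a two-sided inverse to h, so every y ∈ ℤ_{109} has a preimage.
Hence h is surjective.
Since h is surjective, we find h⁻¹(16): we need 86x ≡ 16 − 95 ≡ 30 (mod 109). Using 86⁻¹ = 90: x ≡ 90·30 = 2700 = 24·109 + 84, so x = 84.
Check: h(84) = 86·84 + 95 = 7319 = 67·109 + 16 ≡ 16 (mod 109).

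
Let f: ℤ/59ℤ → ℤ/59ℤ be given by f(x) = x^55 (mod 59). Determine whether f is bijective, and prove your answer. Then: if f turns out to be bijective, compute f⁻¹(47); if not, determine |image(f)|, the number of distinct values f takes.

Since 59 is prime, the nonzero elements of ℤ/59ℤ form a cyclic group of order 58.
As gcd(55, 58) = 1, raising to the 55th power is a bijection on this group: if u^55 ≡ v^55 then (uv^{−1})^55 = 1, and the only element of order dividing gcd(55, 58) = 1 is 1, so u = v.
With f(0) = 0 this makes f injective on all of ℤ/59ℤ, hence bijective (finite equal-size domain and codomain). In particular f is bijective.
Since f is bijective, we find the preimage of 47. The inverse of x ↦ x^55 on (ℤ/59ℤ)^× is x ↦ x^19, because 55·19 = 1045 = 18·58 + 1 ≡ 1 (mod 58) and x^{58} = 1 for x ≠ 0 (Fermat). So f⁻¹(47) = 47^19 mod 59.
Repeated squaring mod 59: 47^1 ≡ 47, 47^2 ≡ 47² = 2209 ≡ 26, 47^4 ≡ 26² = 676 ≡ 27, 47^8 ≡ 27² = 729 ≡ 21, 47^16 ≡ 21² = 441 ≡ 28. Since 19 = 16 + 2 + 1, 47^19 ≡ 28·26·47: 28·26 = 728 ≡ 20, then 20·47 = 940 ≡ 55. So 47^19 ≡ 55 (mod 59).
Hence f⁻¹(47) = 55.

55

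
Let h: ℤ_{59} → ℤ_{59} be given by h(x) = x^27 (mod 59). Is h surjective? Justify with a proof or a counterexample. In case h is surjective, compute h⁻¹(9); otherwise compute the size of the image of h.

20

Since 59 is prime, the nonzero elements of ℤ_{59} form a cyclic group of order 58.
As gcd(27, 58) = 1, raising to the 27th power is a bijection on this group: if a^27 ≡ b^27 then (ab^{−1})^27 = 1, and the only element of order dividing gcd(27, 58) = 1 is 1, so a = b.
With h(0) = 0 this makes h injective on all of ℤ_{59}, hence bijective (finite equal-size domain and codomain). In particular h is surjective.
Since h is surjective, we find the preimage of 9. The inverse of x ↦ x^27 on (ℤ_{59})^× is x ↦ x^43, because 27·43 = 1161 = 20·58 + 1 ≡ 1 (mod 58) and x^{58} = 1 for x ≠ 0 (Fermat). So h⁻¹(9) = 9^43 mod 59.
Repeated squaring mod 59: 9^1 ≡ 9, 9^2 ≡ 9² = 81 ≡ 22, 9^4 ≡ 22² = 484 ≡ 12, 9^8 ≡ 12² = 144 ≡ 26, 9^16 ≡ 26² = 676 ≡ 27, 9^32 ≡ 27² = 729 ≡ 21. Since 43 = 32 + 8 + 2 + 1, 9^43 ≡ 21·26·22·9: 21·26 = 546 ≡ 15, then 15·22 = 330 ≡ 35, then 35·9 = 315 ≡ 20. So 9^43 ≡ 20 (mod 59).
Hence h⁻¹(9) = 20.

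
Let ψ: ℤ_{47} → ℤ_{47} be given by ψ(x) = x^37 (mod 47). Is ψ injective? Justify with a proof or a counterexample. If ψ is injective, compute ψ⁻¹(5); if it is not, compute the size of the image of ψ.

Since 47 is prime, the nonzero elements of ℤ_{47} form a cyclic group of order 46.
As gcd(37, 46) = 1, raising to the 37th power is a bijection on this group: if a^37 ≡ b^37 then (ab^{−1})^37 = 1, and the only element of order dividing gcd(37, 46) = 1 is 1, so a = b.
With ψ(0) = 0 this makes ψ injective on all of ℤ_{47}, hence bijective (finite equal-size domain and codomain). In particular ψ is injective.
Since ψ is injective, we find the preimage of 5. The inverse of x ↦ x^37 on (ℤ_{47})^× is x ↦ x^5, because 37·5 = 185 = 4·46 + 1 ≡ 1 (mod 46) and x^{46} = 1 for x ≠ 0 (Fermat). So ψ⁻¹(5) = 5^5 mod 47.
Repeated squaring mod 47: 5^1 ≡ 5, 5^2 ≡ 5² = 25, 5^4 ≡ 25² = 625 ≡ 14. Since 5 = 4 + 1, 5^5 ≡ 14·5: 14·5 = 70 ≡ 23. So 5^5 ≡ 23 (mod 47).
Hence ψ⁻¹(5) = 23.

23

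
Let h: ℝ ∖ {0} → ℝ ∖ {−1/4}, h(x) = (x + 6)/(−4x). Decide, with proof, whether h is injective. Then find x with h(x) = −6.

Suppose h(u) = h(v). Cross-multiplying: (u + 6)(−4v) = (v + 6)(−4u).
Expanding both sides and cancelling the symmetric terms leaves 24·(u − v) = 0. Since 24 ≠ 0, u = v. So h is injective.
Solving h(x) = −6: cross-multiplying gives x + 6 = −6(−4x), which rearranges to −23x = −6, so x = 6/23.

6/23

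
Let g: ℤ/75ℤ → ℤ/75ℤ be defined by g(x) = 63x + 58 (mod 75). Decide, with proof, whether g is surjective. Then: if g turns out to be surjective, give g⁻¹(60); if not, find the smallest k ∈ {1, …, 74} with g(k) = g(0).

25

Since gcd(63, 75) = 3, we have 63x ≡ 0 (mod 3) for all x, so g(x) ≡ 1 (mod 3).
But 0 ≢ 1 (mod 3), so 0 ∈ ℤ/75ℤ has no preimage. Thus g is not surjective.
Since g is not surjective, we find the least positive k with g(k) = g(0): this means 63k ≡ 0 (mod 75), i.e. 75 ∣ 63k. Since gcd(63, 75) = 3, dividing through by 3 this holds exactly when 25 ∣ 21k, and as gcd(21, 25) = 1, exactly when 25 ∣ k.
The smallest positive such k is 25.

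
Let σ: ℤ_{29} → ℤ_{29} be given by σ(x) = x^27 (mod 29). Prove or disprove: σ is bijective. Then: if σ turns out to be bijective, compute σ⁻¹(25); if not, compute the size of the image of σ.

Since 29 is prime, the nonzero elements of ℤ_{29} form a cyclic group of order 28.
As gcd(27, 28) = 1, raising to the 27th power is a bijection on this group: if x_1^27 ≡ x_2^27 then (x_1x_2^{−1})^27 = 1, and the only element of order dividing gcd(27, 28) = 1 is 1, so x_1 = x_2.
With σ(0) = 0 this makes σ injective on all of ℤ_{29}, hence bijective (finite equal-size domain and codomain). In particular σ is bijective.
Since σ is bijective, we find the preimage of 25. The inverse of x ↦ x^27 on (ℤ_{29})^× is x ↦ x^27, because 27·27 = 729 = 26·28 + 1 ≡ 1 (mod 28) and x^{28} = 1 for x ≠ 0 (Fermat). So σ⁻¹(25) = 25^27 mod 29.
Repeated squaring mod 29: 25^1 ≡ 25, 25^2 ≡ 25² = 625 ≡ 16, 25^4 ≡ 16² = 256 ≡ 24, 25^8 ≡ 24² = 576 ≡ 25, 25^16 ≡ 25² = 625 ≡ 16. Since 27 = 16 + 8 + 2 + 1, 25^27 ≡ 16·25·16·25: 16·25 = 400 ≡ 23, then 23·16 = 368 ≡ 20, then 20·25 = 500 ≡ 7. So 25^27 ≡ 7 (mod 29).
Hence σ⁻¹(25) = 7.

7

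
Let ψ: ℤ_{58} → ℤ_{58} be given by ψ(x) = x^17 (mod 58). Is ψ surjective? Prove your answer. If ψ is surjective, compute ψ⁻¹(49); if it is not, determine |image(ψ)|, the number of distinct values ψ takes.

Computing x^17 mod 58 for each x (by repeated squaring, reducing mod 58 at every step), the values ψ(0), ψ(1), …, ψ(57) are: 0, 1, 50, 31, 6, 9, 42, 53, 10, 33, 44, 3, 12, 51, 40, 47, 36, 17, 26, 43, 54, 19, 34, 45, 20, 23, 56, 37, 28, 29, 30, 21, 2, 35, 38, 13, 24, 39, 4, 15, 32, 41, 22, 11, 18, 7, 46, 55, 14, 25, 48, 5, 16, 49, 52, 27, 8, 57.
Every element of ℤ_{58} appears exactly once in this list, so ψ is a bijection, and in particular surjective.
Since ψ is surjective, we read off the preimage of 49 from the same table: ψ(53) = 49, so ψ⁻¹(49) = 53.

53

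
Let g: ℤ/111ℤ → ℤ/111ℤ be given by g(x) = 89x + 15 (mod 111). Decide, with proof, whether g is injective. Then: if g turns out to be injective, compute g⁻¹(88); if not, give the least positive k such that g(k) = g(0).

Recall that g is injective if g(u) = g(v) implies u = v.
Suppose g(u) = g(v) in ℤ/111ℤ. Then 89u + 15 ≡ 89v + 15 (mod 111), so 89(u − v) ≡ 0 (mod 111).
Since gcd(89, 111) = 1, 89 is invertible modulo 111, so u − v ≡ 0 (mod 111), i.e. u = v.
Therefore g is injective.
We now compute 89⁻¹ mod 111 explicitly. Euclid's algorithm: 111 = 1·89 + 22, 89 = 4·22 + 1; back-substituting gives 1 = 5·89 − 4·111, so 89⁻¹ ≡ 5 (mod 111).
Since g is injective, we compute g⁻¹(88): solve 89x + 15 ≡ 88 (mod 111), i.e. 89x ≡ 73 (mod 111).
Multiplying by 89⁻¹ = 5 gives x ≡ 5·73 = 365 = 3·111 + 32 ≡ 32 (mod 111).
Check: g(32) = 89·32 + 15 = 2863 = 25·111 + 88 ≡ 88 (mod 111).

32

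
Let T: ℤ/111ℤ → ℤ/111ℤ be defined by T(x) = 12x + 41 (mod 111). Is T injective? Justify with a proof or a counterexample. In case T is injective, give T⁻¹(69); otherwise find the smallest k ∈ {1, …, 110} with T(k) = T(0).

We have gcd(12, 111) = 3 > 1. Taking u = 0 and v = 37: T(0) = 41 and T(37) = 12·37 + 41 = 485 ≡ 41 (mod 111).
So T(0) = T(37) while 0 ≠ 37, hence T is not injective.
Since T is not injective, we find the least positive k with T(k) = T(0): this means 12k ≡ 0 (mod 111), i.e. 111 ∣ 12k. Since gcd(12, 111) = 3, dividing through by 3 this holds exactly when 37 ∣ 4k, and as gcd(4, 37) = 1, exactly when 37 ∣ k.
The smallest positive such k is 37.

37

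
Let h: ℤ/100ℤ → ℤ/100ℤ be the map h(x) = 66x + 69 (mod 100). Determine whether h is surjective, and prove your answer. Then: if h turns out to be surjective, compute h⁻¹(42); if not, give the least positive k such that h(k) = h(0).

Since gcd(66, 100) = 2, we have 66x ≡ 0 (mod 2) for all x, so h(x) ≡ 1 (mod 2).
But 0 ≢ 1 (mod 2), so 0 ∈ ℤ/100ℤ has no preimage. Thus h is not surjective.
Since h is not surjective, we find the least positive k with h(k) = h(0): this means 66k ≡ 0 (mod 100), i.e. 100 ∣ 66k. Since gcd(66, 100) = 2, dividing through by 2 this holds exactly when 50 ∣ 33k, and as gcd(33, 50) = 1, exactly when 50 ∣ k.
The smallest positive such k is 50.

50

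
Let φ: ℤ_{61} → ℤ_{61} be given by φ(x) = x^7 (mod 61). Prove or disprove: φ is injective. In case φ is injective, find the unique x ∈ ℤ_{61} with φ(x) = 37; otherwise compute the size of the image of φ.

23

Since 61 is prime, the nonzero elements of ℤ_{61} form a cyclic group of order 60.
As gcd(7, 60) = 1, raising to the 7th power is a bijection on this group: if a^7 ≡ b^7 then (ab^{−1})^7 = 1, and the only element of order dividing gcd(7, 60) = 1 is 1, so a = b.
With φ(0) = 0 this makes φ injective on all of ℤ_{61}, hence bijective (finite equal-size domain and codomain). In particular φ is injective.
Since φ is injective, we find the preimage of 37. The inverse of x ↦ x^7 on (ℤ_{61})^× is x ↦ x^43, because 7·43 = 301 = 5·60 + 1 ≡ 1 (mod 60) and x^{60} = 1 for x ≠ 0 (Fermat). So φ⁻¹(37) = 37^43 mod 61.
Repeated squaring mod 61: 37^1 ≡ 37, 37^2 ≡ 37² = 1369 ≡ 27, 37^4 ≡ 27² = 729 ≡ 58, 37^8 ≡ 58² = 3364 ≡ 9, 37^16 ≡ 9² = 81 ≡ 20, 37^32 ≡ 20² = 400 ≡ 34. Since 43 = 32 + 8 + 2 + 1, 37^43 ≡ 34·9·27·37: 34·9 = 306 ≡ 1, then 1·27 = 27, then 27·37 = 999 ≡ 23. So 37^43 ≡ 23 (mod 61).
Hence φ⁻¹(37) = 23.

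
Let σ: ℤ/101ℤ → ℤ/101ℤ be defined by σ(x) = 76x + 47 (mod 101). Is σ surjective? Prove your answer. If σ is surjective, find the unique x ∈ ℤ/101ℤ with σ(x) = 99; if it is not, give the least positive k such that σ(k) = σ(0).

Since gcd(76, 101) = 1, 76 is invertible modulo 101. Euclid's algorithm: 101 = 1·76 + 25, 76 = 3·25 + 1; back-substituting gives 1 = 4·76 − 3·101, so 76⁻¹ ≡ 4 (mod 101).
Then y ↦ 4(y − 47) is a two-sided inverse to σ, so every y ∈ ℤ/101ℤ has a preimage.
Hence σ is surjective.
Since σ is surjective, we compute σ⁻¹(99): solve 76x + 47 ≡ 99 (mod 101), i.e. 76x ≡ 52 (mod 101).
Multiplying by 76⁻¹ = 4 gives x ≡ 4·52 = 208 = 2·101 + 6 ≡ 6 (mod 101).
Check: σ(6) = 76·6 + 47 = 503 = 4·101 + 99 ≡ 99 (mod 101).

6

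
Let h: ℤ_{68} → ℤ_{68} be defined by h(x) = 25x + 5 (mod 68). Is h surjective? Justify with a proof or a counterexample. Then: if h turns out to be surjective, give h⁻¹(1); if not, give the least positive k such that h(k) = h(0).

Recall that surjectivity means every element of the codomain has a preimage under h.
Since gcd(25, 68) = 1, 25 is invertible modulo 68. Euclid's algorithm: 68 = 2·25 + 18, 25 = 1·18 + 7, 18 = 2·7 + 4, 7 = 1·4 + 3, 4 = 1·3 + 1; back-substituting gives 1 = 49·25 − 18·68, so 25⁻¹ ≡ 49 (mod 68).
Then y ↦ 49(y − 5) is a two-sided inverse to h, so every y ∈ ℤ_{68} has a preimage.
So h is surjective.
Since h is surjective, we find h⁻¹(1): we need 25x ≡ 1 − 5 ≡ 64 (mod 68). Using 25⁻¹ = 49: x ≡ 49·64 = 3136 = 46·68 + 8, so x = 8.
Check: h(8) = 25·8 + 5 = 205 = 3·68 + 1 ≡ 1 (mod 68).

8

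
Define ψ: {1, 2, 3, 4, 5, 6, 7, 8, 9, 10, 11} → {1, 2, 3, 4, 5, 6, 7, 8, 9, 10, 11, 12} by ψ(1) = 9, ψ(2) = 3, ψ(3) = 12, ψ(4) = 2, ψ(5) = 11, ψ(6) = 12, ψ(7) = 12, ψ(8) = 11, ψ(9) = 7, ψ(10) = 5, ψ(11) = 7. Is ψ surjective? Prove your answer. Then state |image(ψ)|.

7

No element maps to 1, so ψ is not surjective.
The image of ψ is {2, 3, 5, 7, 9, 11, 12}, which has 7 elements.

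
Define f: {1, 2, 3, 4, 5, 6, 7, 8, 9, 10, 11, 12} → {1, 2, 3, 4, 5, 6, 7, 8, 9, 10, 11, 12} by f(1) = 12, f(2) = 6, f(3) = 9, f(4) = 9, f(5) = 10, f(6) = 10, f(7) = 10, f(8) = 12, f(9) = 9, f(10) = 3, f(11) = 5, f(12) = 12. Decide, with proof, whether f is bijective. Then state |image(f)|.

f(3) = 9 = f(4) with 3 ≠ 4, so f is not injective, hence not bijective.
The image of f is {3, 5, 6, 9, 10, 12}, which has 6 elements.

6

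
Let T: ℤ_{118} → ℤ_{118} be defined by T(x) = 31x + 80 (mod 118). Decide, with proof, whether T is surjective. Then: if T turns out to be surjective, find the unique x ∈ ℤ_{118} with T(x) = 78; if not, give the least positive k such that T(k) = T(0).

By definition, T is surjective if every y in the codomain equals T(x) for some x in the domain.
Since gcd(31, 118) = 1, 31 is invertible modulo 118. Euclid's algorithm: 118 = 3·31 + 25, 31 = 1·25 + 6, 25 = 4·6 + 1; back-substituting gives 1 = 99·31 − 26·118, so 31⁻¹ ≡ 99 (mod 118).
Then y ↦ 99(y − 80) is a two-sided inverse to T, so every y ∈ ℤ_{118} has a preimage.
Therefore T is surjective.
Since T is surjective, we find T⁻¹(78): we need 31x ≡ 78 − 80 ≡ 116 (mod 118). Using 31⁻¹ = 99: x ≡ 99·116 = 11484 = 97·118 + 38, so x = 38.
Check: T(38) = 31·38 + 80 = 1258 = 10·118 + 78 ≡ 78 (mod 118).

38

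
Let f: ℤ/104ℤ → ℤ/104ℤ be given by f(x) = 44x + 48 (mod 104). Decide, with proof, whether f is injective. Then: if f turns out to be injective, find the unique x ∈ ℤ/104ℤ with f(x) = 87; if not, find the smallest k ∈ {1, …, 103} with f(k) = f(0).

26

By definition, f is injective if f(u) = f(v) implies u = v.
We have gcd(44, 104) = 4 > 1. Taking u = 0 and v = 26: f(0) = 48 and f(26) = 44·26 + 48 = 1192 ≡ 48 (mod 104).
So f(0) = f(26) while 0 ≠ 26, therefore f is not injective.
Since f is not injective, we find the least positive k with f(k) = f(0): this means 44k ≡ 0 (mod 104), i.e. 104 ∣ 44k. Since gcd(44, 104) = 4, dividing through by 4 this holds exactly when 26 ∣ 11k, and as gcd(11, 26) = 1, exactly when 26 ∣ k.
The smallest positive such k is 26.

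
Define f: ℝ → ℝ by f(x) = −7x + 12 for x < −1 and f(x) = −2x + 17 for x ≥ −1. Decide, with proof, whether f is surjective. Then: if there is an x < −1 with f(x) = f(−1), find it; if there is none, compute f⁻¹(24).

Both pieces are strictly decreasing (slopes −7 and −2), so each is injective on its own interval.
The left piece maps (−∞, −1) onto (19, ∞); the right piece maps [−1, ∞) onto (−∞, 19].
These images together cover ℝ, so f is surjective.
Because the two images are disjoint, no x < −1 has f(x) = f(−1), so we compute f⁻¹(24): 24 lies in (19, ∞), so solve −7x + 12 = 24: x = (24 − 12)/(−7) = −12/7.

-12/7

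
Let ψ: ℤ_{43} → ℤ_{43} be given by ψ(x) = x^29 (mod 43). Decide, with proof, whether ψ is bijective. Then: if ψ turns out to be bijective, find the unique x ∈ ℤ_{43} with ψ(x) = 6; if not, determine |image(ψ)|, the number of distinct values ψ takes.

Since 43 is prime, the nonzero elements of ℤ_{43} form a cyclic group of order 42.
As gcd(29, 42) = 1, raising to the 29th power is a bijection on this group: if s^29 ≡ t^29 then (st^{−1})^29 = 1, and the only element of order dividing gcd(29, 42) = 1 is 1, so s = t.
With ψ(0) = 0 this makes ψ injective on all of ℤ_{43}, hence bijective (finite equal-size domain and codomain). In particular ψ is bijective.
Since ψ is bijective, we find the preimage of 6. The inverse of x ↦ x^29 on (ℤ_{43})^× is x ↦ x^29, because 29·29 = 841 = 20·42 + 1 ≡ 1 (mod 42) and x^{42} = 1 for x ≠ 0 (Fermat). So ψ⁻¹(6) = 6^29 mod 43.
Repeated squaring mod 43: 6^1 ≡ 6, 6^2 ≡ 6² = 36, 6^4 ≡ 36² = 1296 ≡ 6, 6^8 ≡ 6² = 36, 6^16 ≡ 36² = 1296 ≡ 6. Since 29 = 16 + 8 + 4 + 1, 6^29 ≡ 6·36·6·6: 6·36 = 216 ≡ 1, then 1·6 = 6, then 6·6 = 36. So 6^29 ≡ 36 (mod 43).
Hence ψ⁻¹(6) = 36.

36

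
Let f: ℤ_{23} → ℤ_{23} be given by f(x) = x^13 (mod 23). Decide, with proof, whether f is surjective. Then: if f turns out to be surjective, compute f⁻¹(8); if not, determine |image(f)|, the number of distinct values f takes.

Since 23 is prime, the nonzero elements of ℤ_{23} form a cyclic group of order 22.
As gcd(13, 22) = 1, raising to the 13th power is a bijection on this group: if s^13 ≡ t^13 then (st^{−1})^13 = 1, and the only element of order dividing gcd(13, 22) = 1 is 1, so s = t.
With f(0) = 0 this makes f injective on all of ℤ_{23}, hence bijective (finite equal-size domain and codomain). In particular f is surjective.
Since f is surjective, we find the preimage of 8. The inverse of x ↦ x^13 on (ℤ_{23})^× is x ↦ x^17, because 13·17 = 221 = 10·22 + 1 ≡ 1 (mod 22) and x^{22} = 1 for x ≠ 0 (Fermat). So f⁻¹(8) = 8^17 mod 23.
Repeated squaring mod 23: 8^1 ≡ 8, 8^2 ≡ 8² = 64 ≡ 18, 8^4 ≡ 18² = 324 ≡ 2, 8^8 ≡ 2² = 4, 8^16 ≡ 4² = 16. Since 17 = 16 + 1, 8^17 ≡ 16·8: 16·8 = 128 ≡ 13. So 8^17 ≡ 13 (mod 23).
Hence f⁻¹(8) = 13.

13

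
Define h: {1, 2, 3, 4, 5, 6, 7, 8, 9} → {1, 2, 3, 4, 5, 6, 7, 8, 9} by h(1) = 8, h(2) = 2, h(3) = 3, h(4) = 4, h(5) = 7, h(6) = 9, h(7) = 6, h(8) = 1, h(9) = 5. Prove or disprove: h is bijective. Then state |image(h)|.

The values 8, 2, 3, 4, 7, 9, 6, 1, 5 are a permutation of {1, 2, 3, 4, 5, 6, 7, 8, 9}: each element appears exactly once.
So h is injective and surjective, hence bijective.
The image of h is {1, 2, 3, 4, 5, 6, 7, 8, 9}, which has 9 elements.

9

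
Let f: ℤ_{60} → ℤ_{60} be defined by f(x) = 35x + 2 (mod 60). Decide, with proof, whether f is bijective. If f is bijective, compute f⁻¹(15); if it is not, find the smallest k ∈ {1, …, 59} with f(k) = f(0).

12

Recall that injectivity means: for all s, t in the domain, f(s) = f(t) implies s = t.
We have gcd(35, 60) = 5 > 1. Taking s = 0 and t = 12: f(0) = 2 and f(12) = 35·12 + 2 = 422 ≡ 2 (mod 60).
So f(0) = f(12) while 0 ≠ 12, so f is not injective, hence not bijective.
Since f is not bijective, we find the least positive k with f(k) = f(0): this means 35k ≡ 0 (mod 60), i.e. 60 ∣ 35k. Since gcd(35, 60) = 5, dividing through by 5 this holds exactly when 12 ∣ 7k, and as gcd(7, 12) = 1, exactly when 12 ∣ k.
The smallest positive such k is 12.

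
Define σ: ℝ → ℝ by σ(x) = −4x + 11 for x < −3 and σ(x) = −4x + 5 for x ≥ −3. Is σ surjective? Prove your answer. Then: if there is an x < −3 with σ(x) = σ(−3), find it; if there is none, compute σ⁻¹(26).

Both pieces are strictly decreasing (slopes −4 and −4), so each is injective on its own interval.
The left piece maps (−∞, −3) onto (23, ∞); the right piece maps [−3, ∞) onto (−∞, 17].
The union (23, ∞) ∪ (−∞, 17] omits the interval between 23 and 17; in particular 23 has no preimage. So σ is not surjective.
Because the two images are disjoint, no x < −3 has σ(x) = σ(−3), so we compute σ⁻¹(26): 26 lies in (23, ∞), so solve −4x + 11 = 26: x = (26 − 11)/(−4) = −15/4.

-15/4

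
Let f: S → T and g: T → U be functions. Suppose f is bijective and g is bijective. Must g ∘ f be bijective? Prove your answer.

Injectivity: if g(f(u)) = g(f(v)) then f(u) = f(v) (g injective) so u = v (f injective).
Surjectivity: for c ∈ U pick b with g(b) = c, then a with f(a) = b; then (g ∘ f)(a) = c.
Thus g ∘ f is bijective.

bijective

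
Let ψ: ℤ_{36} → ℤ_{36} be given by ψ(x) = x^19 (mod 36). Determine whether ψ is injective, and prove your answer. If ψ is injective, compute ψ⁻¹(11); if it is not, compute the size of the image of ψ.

21

ψ(0) = 0^19 = 0.
ψ(6): Repeated squaring mod 36: 6^1 ≡ 6, 6^2 ≡ 6² = 36 ≡ 0, 6^4 ≡ 0² = 0, 6^8 ≡ 0² = 0, 6^16 ≡ 0² = 0. Since 19 = 16 + 2 + 1, 6^19 ≡ 0·0·6: 0·0 = 0, then 0·6 = 0. So 6^19 ≡ 0 (mod 36).
So ψ(0) = ψ(6) = 0 while 0 ≠ 6, so ψ is not injective.
Since ψ is not injective, we determine |image(ψ)|. Computing x^19 mod 36 for each x (by repeated squaring, reducing mod 36 at every step), the values ψ(0), ψ(1), …, ψ(35) are: 0, 1, 20, 27, 4, 5, 0, 7, 8, 9, 28, 11, 0, 13, 32, 27, 16, 17, 0, 19, 20, 9, 4, 23, 0, 25, 8, 27, 28, 29, 0, 31, 32, 9, 16, 35.
The distinct values are {0, 1, 4, 5, 7, 8, 9, 11, 13, 16, 17, 19, 20, 23, 25, 27, 28, 29, 31, 32, 35}; there are 21 of them.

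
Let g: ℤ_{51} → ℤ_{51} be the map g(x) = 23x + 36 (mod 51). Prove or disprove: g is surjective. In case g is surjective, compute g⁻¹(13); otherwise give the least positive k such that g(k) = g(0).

50

Since gcd(23, 51) = 1, 23 is invertible modulo 51. Euclid's algorithm: 51 = 2·23 + 5, 23 = 4·5 + 3, 5 = 1·3 + 2, 3 = 1·2 + 1; back-substituting gives 1 = 20·23 − 9·51, so 23⁻¹ ≡ 20 (mod 51).
For any y ∈ ℤ_{51}, x = 20(y − 36) mod 51 satisfies g(x) = 23·20(y − 36) + 36 ≡ y (since 23·20 ≡ 1 mod 51). So every y has a preimage.
Thus g is surjective.
Since g is surjective, we compute g⁻¹(13): solve 23x + 36 ≡ 13 (mod 51), i.e. 23x ≡ 28 (mod 51).
Multiplying by 23⁻¹ = 20 gives x ≡ 20·28 = 560 = 10·51 + 50 ≡ 50 (mod 51).
Check: g(50) = 23·50 + 36 = 1186 = 23·51 + 13 ≡ 13 (mod 51).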